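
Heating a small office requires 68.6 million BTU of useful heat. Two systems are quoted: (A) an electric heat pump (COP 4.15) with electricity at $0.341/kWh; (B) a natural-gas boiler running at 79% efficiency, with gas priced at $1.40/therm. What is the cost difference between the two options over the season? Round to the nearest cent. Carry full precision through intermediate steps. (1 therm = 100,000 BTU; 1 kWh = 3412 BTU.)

$436.35

Heat load = 68.6 × 10⁶ BTU = 68,600,000 BTU
Gas: input = 68,600,000 / 0.79 = 86,835,443 BTU = 868.4 therm → 868.4 × $1.40 = $1,215.70
Heat pump: 68,600,000 BTU / 3412 = 20,110 kWh heat; / 4.15 = 4,845 kWh in → × $0.341 = $1,652.04
Difference = |$1,215.70 − $1,652.04| = $436.35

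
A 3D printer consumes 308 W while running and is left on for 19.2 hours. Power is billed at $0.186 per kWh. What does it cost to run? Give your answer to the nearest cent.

Energy = 308 W × 19.2 h = 5,914 Wh = 5.914 kWh
Cost = 5.914 kWh × $0.186/kWh = $1.10

$1.10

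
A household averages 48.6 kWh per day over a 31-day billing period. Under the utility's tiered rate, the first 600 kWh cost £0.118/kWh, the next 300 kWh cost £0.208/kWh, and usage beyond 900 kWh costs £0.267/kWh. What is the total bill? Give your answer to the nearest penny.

Usage = 48.6 kWh/day × 31 days = 1506.6 kWh
First 600 kWh × £0.118 = £70.80
Next 300 kWh × £0.208 = £62.40
Remaining 606.6 kWh × £0.267 = £161.96
Total = £295.16

£295.16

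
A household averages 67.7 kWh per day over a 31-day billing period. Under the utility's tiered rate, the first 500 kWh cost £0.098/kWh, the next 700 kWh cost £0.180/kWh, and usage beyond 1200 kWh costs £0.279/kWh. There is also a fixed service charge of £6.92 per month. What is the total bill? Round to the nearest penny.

Usage = 67.7 kWh/day × 31 days = 2098.7 kWh
First 500 kWh × £0.098 = £49.00
Next 700 kWh × £0.180 = £126.00
Remaining 898.7 kWh × £0.279 = £250.74
Energy charge = £425.74; + service £6.92 = £432.66

£432.66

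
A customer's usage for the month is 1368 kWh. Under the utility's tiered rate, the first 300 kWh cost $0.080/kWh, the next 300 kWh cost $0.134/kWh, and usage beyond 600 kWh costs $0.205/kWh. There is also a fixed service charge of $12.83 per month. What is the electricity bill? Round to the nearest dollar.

$234

First 300 kWh × $0.080 = $24.00
Next 300 kWh × $0.134 = $40.20
Remaining 768 kWh × $0.205 = $157.44
Energy charge = $221.64; + service $12.83 = $234.47 ≈ $234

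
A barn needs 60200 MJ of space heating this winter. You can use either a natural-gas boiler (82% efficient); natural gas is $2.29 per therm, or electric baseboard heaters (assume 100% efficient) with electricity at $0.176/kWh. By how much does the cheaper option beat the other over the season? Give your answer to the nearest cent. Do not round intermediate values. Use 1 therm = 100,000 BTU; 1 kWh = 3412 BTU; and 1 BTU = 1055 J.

Heat load = 60200 MJ = 60,200,000,000 J / 1055 = 57,061,611 BTU
Gas: input = 57,061,611 / 0.82 = 69,587,331 BTU = 695.9 therm → 695.9 × $2.29 = $1,593.55
Electric: 57,061,611 BTU / 3412 = 16,720 kWh → × $0.176 = $2,943.39
Difference = |$1,593.55 − $2,943.39| = $1,349.84

$1349.84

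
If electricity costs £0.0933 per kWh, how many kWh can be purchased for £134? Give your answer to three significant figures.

£134 / £0.0933 per kWh = 1,436 kWh

1440 kWh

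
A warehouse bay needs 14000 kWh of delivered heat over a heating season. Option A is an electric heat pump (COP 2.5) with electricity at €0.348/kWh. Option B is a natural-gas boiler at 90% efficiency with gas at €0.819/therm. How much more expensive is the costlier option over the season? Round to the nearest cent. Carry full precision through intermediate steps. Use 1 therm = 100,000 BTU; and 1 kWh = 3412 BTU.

€1514.11

Heat load = 14000 kWh × 3412 = 47,768,000 BTU
Gas: input = 47,768,000 / 0.900 = 53,075,556 BTU = 530.8 therm → 530.8 × €0.819 = €434.69
Heat pump: 47,768,000 BTU / 3412 = 14,000 kWh heat; / 2.5 = 5,600 kWh in → × €0.348 = €1,948.80
Difference = |€434.69 − €1,948.80| = €1,514.11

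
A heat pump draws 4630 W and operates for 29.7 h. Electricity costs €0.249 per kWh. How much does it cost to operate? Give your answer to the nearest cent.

€34.24

Energy = 4630 W × 29.7 h = 137,511 Wh = 137.5 kWh
Cost = 137.5 kWh × €0.249/kWh = €34.24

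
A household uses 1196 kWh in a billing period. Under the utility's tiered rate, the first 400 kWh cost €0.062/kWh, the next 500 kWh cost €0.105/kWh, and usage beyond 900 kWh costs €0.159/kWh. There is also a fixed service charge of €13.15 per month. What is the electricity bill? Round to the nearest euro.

€138

First 400 kWh × €0.062 = €24.80
Next 500 kWh × €0.105 = €52.50
Remaining 296 kWh × €0.159 = €47.06
Energy charge = €124.36; + service €13.15 = €137.51 ≈ €138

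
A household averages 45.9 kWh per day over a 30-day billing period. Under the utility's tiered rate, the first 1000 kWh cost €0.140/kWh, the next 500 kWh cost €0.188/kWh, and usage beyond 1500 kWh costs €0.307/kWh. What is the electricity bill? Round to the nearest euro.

€211

Usage = 45.9 kWh/day × 30 days = 1377 kWh
First 1000 kWh × €0.140 = €140.00
Next 377 kWh × €0.188 = €70.88
Remaining tier: 0 kWh (not reached)
Total = €210.88 ≈ €211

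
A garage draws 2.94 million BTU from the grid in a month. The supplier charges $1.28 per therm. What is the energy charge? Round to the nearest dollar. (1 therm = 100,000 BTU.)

$38

2.94 million BTU × (10 therm/million BTU) = 29.4 therm
Cost = 29.4 therm × $1.28/therm = $37.63 ≈ $38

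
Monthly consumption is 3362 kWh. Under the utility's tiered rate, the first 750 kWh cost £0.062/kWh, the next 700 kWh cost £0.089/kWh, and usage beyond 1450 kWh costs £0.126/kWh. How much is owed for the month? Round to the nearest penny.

£349.71

First 750 kWh × £0.062 = £46.50
Next 700 kWh × £0.089 = £62.30
Remaining 1912 kWh × £0.126 = £240.91
Total = £349.71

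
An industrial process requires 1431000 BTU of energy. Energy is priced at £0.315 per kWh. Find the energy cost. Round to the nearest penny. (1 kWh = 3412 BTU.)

1431000 BTU × (0.00029308 kWh/BTU) = 419.4 kWh
Cost = 419.4 kWh × £0.315/kWh = £132.11

£132.11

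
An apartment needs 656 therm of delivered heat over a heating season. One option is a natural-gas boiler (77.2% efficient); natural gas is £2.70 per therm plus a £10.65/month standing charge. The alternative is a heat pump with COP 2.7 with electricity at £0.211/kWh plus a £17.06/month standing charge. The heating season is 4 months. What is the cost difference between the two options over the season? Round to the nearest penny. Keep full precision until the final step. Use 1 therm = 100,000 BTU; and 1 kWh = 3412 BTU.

Heat load = 656 therm × 100,000 = 65,600,000 BTU
Gas: input = 65,600,000 / 0.772 = 84,974,093 BTU = 849.7 therm → 849.7 × £2.70 = £2,294.30; + 4 × £10.65 standing = £2,336.90
Heat pump: 65,600,000 BTU / 3412 = 19,230 kWh heat; / 2.7 = 7,121 kWh in → × £0.211 = £1,502.50; + 4 × £17.06 standing = £1,570.74
Difference = |£2,336.90 − £1,570.74| = £766.16

£766.16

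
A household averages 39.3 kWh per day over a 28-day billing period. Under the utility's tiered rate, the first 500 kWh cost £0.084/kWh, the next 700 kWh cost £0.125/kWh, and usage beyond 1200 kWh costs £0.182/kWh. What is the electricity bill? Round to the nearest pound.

£117

Usage = 39.3 kWh/day × 28 days = 1100.4 kWh
First 500 kWh × £0.084 = £42.00
Next 600.4 kWh × £0.125 = £75.05
Remaining tier: 0 kWh (not reached)
Total = £117.05 ≈ £117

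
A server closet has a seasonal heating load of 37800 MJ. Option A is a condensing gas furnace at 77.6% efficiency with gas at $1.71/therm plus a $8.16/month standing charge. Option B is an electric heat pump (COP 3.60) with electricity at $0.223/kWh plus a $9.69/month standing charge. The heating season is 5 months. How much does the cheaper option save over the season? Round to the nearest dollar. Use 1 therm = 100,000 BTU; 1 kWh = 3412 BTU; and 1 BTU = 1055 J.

Heat load = 37800 MJ = 37,800,000,000 J / 1055 = 35,829,384 BTU
Gas: input = 35,829,384 / 0.776 = 46,171,886 BTU = 461.7 therm → 461.7 × $1.71 = $789.54; + 5 × $8.16 standing = $830.34
Heat pump: 35,829,384 BTU / 3412 = 10,500 kWh heat; / 3.60 = 2,917 kWh in → × $0.223 = $650.48; + 5 × $9.69 standing = $698.93
Difference = |$830.34 − $698.93| = $131.41 ≈ $131

$131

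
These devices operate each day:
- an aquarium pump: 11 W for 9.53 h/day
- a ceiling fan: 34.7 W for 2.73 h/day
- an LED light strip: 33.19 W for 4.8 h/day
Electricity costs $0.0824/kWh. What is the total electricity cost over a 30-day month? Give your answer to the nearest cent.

aquarium pump: 11 W × 9.53 h × 30 d = 3,145 Wh = 3.145 kWh
ceiling fan: 34.7 W × 2.73 h × 30 d = 2,842 Wh = 2.842 kWh
LED light strip: 33.19 W × 4.8 h × 30 d = 4,779 Wh = 4.779 kWh
Total energy = 3.145 + 2.842 + 4.779 = 10.77 kWh
Cost = 10.77 kWh × $0.0824 = $0.89

$0.89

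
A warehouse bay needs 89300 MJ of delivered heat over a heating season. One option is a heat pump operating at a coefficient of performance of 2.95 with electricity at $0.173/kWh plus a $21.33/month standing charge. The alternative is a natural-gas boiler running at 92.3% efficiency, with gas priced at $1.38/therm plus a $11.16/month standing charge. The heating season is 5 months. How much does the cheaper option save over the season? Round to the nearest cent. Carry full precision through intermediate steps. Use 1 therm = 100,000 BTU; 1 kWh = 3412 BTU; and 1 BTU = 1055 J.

$240.14

Heat load = 89300 MJ = 89,300,000,000 J / 1055 = 84,644,550 BTU
Gas: input = 84,644,550 / 0.923 = 91,705,904 BTU = 917.1 therm → 917.1 × $1.38 = $1,265.54; + 5 × $11.16 standing = $1,321.34
Heat pump: 84,644,550 BTU / 3412 = 24,810 kWh heat; / 2.95 = 8,409 kWh in → × $0.173 = $1,454.84; + 5 × $21.33 standing = $1,561.49
Difference = |$1,321.34 − $1,561.49| = $240.14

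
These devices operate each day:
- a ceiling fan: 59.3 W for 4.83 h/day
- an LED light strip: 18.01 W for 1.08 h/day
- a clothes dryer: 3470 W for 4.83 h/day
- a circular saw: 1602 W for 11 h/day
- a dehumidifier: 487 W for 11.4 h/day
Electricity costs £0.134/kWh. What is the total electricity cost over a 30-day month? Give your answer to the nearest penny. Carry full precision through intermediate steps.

ceiling fan: 59.3 W × 4.83 h × 30 d = 8,593 Wh = 8.593 kWh
LED light strip: 18.01 W × 1.08 h × 30 d = 584 Wh = 0.5835 kWh
clothes dryer: 3470 W × 4.83 h × 30 d = 502,803 Wh = 502.8 kWh
circular saw: 1602 W × 11 h × 30 d = 528,660 Wh = 528.7 kWh
dehumidifier: 487 W × 11.4 h × 30 d = 166,554 Wh = 166.6 kWh
Total energy = 8.593 + 0.5835 + 502.8 + 528.7 + 166.6 = 1,207 kWh
Cost = 1,207 kWh × £0.134 = £161.76

£161.76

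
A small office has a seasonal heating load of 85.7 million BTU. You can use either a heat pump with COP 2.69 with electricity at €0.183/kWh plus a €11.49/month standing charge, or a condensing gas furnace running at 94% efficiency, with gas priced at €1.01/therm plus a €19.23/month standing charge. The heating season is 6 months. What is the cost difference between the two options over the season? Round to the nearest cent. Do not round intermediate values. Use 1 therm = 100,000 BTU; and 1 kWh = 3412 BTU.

€741.46

Heat load = 85.7 × 10⁶ BTU = 85,700,000 BTU
Gas: input = 85,700,000 / 0.94 = 91,170,213 BTU = 911.7 therm → 911.7 × €1.01 = €920.82; + 6 × €19.23 standing = €1,036.20
Heat pump: 85,700,000 BTU / 3412 = 25,120 kWh heat; / 2.69 = 9,337 kWh in → × €0.183 = €1,708.72; + 6 × €11.49 standing = €1,777.66
Difference = |€1,036.20 − €1,777.66| = €741.46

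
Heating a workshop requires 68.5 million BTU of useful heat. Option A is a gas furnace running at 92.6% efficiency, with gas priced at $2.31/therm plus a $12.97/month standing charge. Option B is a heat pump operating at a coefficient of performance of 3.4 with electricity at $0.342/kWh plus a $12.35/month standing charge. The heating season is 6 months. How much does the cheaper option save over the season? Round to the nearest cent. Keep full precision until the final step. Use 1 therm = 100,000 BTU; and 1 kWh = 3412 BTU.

$306.91

Heat load = 68.5 × 10⁶ BTU = 68,500,000 BTU
Gas: input = 68,500,000 / 0.926 = 73,974,082 BTU = 739.7 therm → 739.7 × $2.31 = $1,708.80; + 6 × $12.97 standing = $1,786.62
Heat pump: 68,500,000 BTU / 3412 = 20,080 kWh heat; / 3.4 = 5,905 kWh in → × $0.342 = $2,019.43; + 6 × $12.35 standing = $2,093.53
Difference = |$1,786.62 − $2,093.53| = $306.91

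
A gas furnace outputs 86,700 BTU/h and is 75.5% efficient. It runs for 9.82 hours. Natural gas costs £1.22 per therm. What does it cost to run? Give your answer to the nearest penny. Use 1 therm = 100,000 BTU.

Heat delivered = 86,700 BTU/h × 9.82 h = 851,394 BTU
Gas input = 851,394 / 0.755 = 1,127,674 BTU
= 1,127,674 / 100,000 = 11.28 therm
Cost = 11.28 × £1.22/therm = £13.76

£13.76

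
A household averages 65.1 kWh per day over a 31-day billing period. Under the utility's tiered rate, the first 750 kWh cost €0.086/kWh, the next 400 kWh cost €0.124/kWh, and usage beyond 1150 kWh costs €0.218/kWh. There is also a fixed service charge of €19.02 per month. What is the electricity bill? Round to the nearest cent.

€322.37

Usage = 65.1 kWh/day × 31 days = 2018.1 kWh
First 750 kWh × €0.086 = €64.50
Next 400 kWh × €0.124 = €49.60
Remaining 868.1 kWh × €0.218 = €189.25
Energy charge = €303.35; + service €19.02 = €322.37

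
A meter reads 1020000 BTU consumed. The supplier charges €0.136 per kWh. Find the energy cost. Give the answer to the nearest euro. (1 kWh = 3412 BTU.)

€41

1020000 BTU × (0.00029308 kWh/BTU) = 298.9 kWh
Cost = 298.9 kWh × €0.136/kWh = €40.66 ≈ €41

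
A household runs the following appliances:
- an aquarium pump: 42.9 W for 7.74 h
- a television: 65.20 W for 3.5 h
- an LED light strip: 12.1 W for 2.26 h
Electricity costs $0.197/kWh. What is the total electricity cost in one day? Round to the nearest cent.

aquarium pump: 42.9 W × 7.74 h = 332 Wh = 0.332 kWh
television: 65.20 W × 3.5 h = 228 Wh = 0.2282 kWh
LED light strip: 12.1 W × 2.26 h = 27 Wh = 0.02735 kWh
Total energy = 0.332 + 0.2282 + 0.02735 = 0.5876 kWh
Cost = 0.5876 kWh × $0.197 = $0.12

$0.12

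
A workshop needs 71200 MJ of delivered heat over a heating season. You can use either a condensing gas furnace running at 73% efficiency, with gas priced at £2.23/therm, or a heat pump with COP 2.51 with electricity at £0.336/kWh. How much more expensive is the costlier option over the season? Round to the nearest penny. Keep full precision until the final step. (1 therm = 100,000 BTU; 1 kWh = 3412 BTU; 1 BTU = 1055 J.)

£586.17

Heat load = 71200 MJ = 71,200,000,000 J / 1055 = 67,488,152 BTU
Gas: input = 67,488,152 / 0.73 = 92,449,523 BTU = 924.5 therm → 924.5 × £2.23 = £2,061.62
Heat pump: 67,488,152 BTU / 3412 = 19,780 kWh heat; / 2.51 = 7,880 kWh in → × £0.336 = £2,647.79
Difference = |£2,061.62 − £2,647.79| = £586.17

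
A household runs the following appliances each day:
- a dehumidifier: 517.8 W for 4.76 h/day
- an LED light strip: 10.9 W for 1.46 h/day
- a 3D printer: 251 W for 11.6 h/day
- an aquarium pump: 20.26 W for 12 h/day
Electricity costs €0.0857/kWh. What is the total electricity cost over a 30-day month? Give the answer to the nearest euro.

€14

dehumidifier: 517.8 W × 4.76 h × 30 d = 73,942 Wh = 73.94 kWh
LED light strip: 10.9 W × 1.46 h × 30 d = 477 Wh = 0.4774 kWh
3D printer: 251 W × 11.6 h × 30 d = 87,348 Wh = 87.35 kWh
aquarium pump: 20.26 W × 12 h × 30 d = 7,294 Wh = 7.294 kWh
Total energy = 73.94 + 0.4774 + 87.35 + 7.294 = 169.1 kWh
Cost = 169.1 kWh × €0.0857 = €14.49 ≈ €14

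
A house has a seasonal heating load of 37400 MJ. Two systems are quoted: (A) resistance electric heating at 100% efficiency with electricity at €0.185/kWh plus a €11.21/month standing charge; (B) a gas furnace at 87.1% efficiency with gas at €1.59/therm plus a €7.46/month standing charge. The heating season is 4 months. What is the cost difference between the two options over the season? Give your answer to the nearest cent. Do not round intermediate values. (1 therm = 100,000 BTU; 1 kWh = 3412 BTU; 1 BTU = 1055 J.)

€1289.99

Heat load = 37400 MJ = 37,400,000,000 J / 1055 = 35,450,237 BTU
Gas: input = 35,450,237 / 0.871 = 40,700,616 BTU = 407 therm → 407 × €1.59 = €647.14; + 4 × €7.46 standing = €676.98
Electric: 35,450,237 BTU / 3412 = 10,390 kWh → × €0.185 = €1,922.13; + 4 × €11.21 standing = €1,966.97
Difference = |€676.98 − €1,966.97| = €1,289.99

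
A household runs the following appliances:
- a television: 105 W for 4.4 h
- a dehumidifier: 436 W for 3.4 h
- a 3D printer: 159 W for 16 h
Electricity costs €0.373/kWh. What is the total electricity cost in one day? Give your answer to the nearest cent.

television: 105 W × 4.4 h = 462 Wh = 0.462 kWh
dehumidifier: 436 W × 3.4 h = 1,482 Wh = 1.482 kWh
3D printer: 159 W × 16 h = 2,544 Wh = 2.544 kWh
Total energy = 0.462 + 1.482 + 2.544 = 4.488 kWh
Cost = 4.488 kWh × €0.373 = €1.67

€1.67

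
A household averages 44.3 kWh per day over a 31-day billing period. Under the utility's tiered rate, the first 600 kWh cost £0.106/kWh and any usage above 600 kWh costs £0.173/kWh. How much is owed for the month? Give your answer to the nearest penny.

£197.38

Usage = 44.3 kWh/day × 31 days = 1373.3 kWh
First 600 kWh × £0.106 = £63.60
Remaining 773.3 kWh × £0.173 = £133.78
Total = £197.38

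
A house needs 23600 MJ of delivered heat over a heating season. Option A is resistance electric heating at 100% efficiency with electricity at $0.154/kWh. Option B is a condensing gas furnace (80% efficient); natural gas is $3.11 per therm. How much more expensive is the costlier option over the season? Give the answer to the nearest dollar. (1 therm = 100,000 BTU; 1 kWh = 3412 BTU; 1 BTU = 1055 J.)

Heat load = 23600 MJ = 23,600,000,000 J / 1055 = 22,369,668 BTU
Gas: input = 22,369,668 / 0.80 = 27,962,085 BTU = 279.6 therm → 279.6 × $3.11 = $869.62
Electric: 22,369,668 BTU / 3412 = 6,556 kWh → × $0.154 = $1,009.65
Difference = |$869.62 − $1,009.65| = $140.03 ≈ $140

$140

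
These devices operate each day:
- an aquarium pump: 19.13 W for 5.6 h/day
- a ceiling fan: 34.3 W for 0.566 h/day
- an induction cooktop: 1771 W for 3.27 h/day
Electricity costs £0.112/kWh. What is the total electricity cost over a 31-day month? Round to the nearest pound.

aquarium pump: 19.13 W × 5.6 h × 31 d = 3,321 Wh = 3.321 kWh
ceiling fan: 34.3 W × 0.566 h × 31 d = 602 Wh = 0.6018 kWh
induction cooktop: 1771 W × 3.27 h × 31 d = 179,526 Wh = 179.5 kWh
Total energy = 3.321 + 0.6018 + 179.5 = 183.4 kWh
Cost = 183.4 kWh × £0.112 = £20.55 ≈ £21

£21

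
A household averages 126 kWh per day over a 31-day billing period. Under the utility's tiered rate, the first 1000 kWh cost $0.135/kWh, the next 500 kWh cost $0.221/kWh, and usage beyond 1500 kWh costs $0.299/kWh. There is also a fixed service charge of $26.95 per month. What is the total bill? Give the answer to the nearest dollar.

$992

Usage = 126 kWh/day × 31 days = 3906 kWh
First 1000 kWh × $0.135 = $135.00
Next 500 kWh × $0.221 = $110.50
Remaining 2406 kWh × $0.299 = $719.39
Energy charge = $964.89; + service $26.95 = $991.84 ≈ $992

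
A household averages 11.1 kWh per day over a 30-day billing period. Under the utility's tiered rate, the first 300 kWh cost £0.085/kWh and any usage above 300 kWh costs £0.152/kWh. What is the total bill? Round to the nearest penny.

Usage = 11.1 kWh/day × 30 days = 333 kWh
First 300 kWh × £0.085 = £25.50
Remaining 33 kWh × £0.152 = £5.02
Total = £30.52

£30.52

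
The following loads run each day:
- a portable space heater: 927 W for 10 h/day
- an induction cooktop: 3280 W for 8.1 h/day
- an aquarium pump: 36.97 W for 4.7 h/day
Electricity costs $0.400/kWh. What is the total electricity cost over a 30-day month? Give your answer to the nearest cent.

portable space heater: 927 W × 10 h × 30 d = 278,100 Wh = 278.1 kWh
induction cooktop: 3280 W × 8.1 h × 30 d = 797,040 Wh = 797 kWh
aquarium pump: 36.97 W × 4.7 h × 30 d = 5,213 Wh = 5.213 kWh
Total energy = 278.1 + 797 + 5.213 = 1,080 kWh
Cost = 1,080 kWh × $0.400 = $432.14

$432.14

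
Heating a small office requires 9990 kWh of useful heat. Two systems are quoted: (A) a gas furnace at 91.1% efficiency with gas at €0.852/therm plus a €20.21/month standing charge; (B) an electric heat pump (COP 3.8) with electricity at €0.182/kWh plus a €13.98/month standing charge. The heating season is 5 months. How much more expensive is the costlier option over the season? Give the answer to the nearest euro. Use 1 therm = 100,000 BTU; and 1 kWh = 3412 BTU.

Heat load = 9990 kWh × 3412 = 34,085,880 BTU
Gas: input = 34,085,880 / 0.911 = 37,415,895 BTU = 374.2 therm → 374.2 × €0.852 = €318.78; + 5 × €20.21 standing = €419.83
Heat pump: 34,085,880 BTU / 3412 = 9,990 kWh heat; / 3.8 = 2,629 kWh in → × €0.182 = €478.47; + 5 × €13.98 standing = €548.37
Difference = |€419.83 − €548.37| = €128.53 ≈ €129

€129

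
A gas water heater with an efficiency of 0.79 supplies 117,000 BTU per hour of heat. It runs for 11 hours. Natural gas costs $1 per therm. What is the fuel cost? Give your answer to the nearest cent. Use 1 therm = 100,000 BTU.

Heat delivered = 117,000 BTU/h × 11 h = 1,287,000 BTU
Gas input = 1,287,000 / 0.79 = 1,629,114 BTU
= 1,629,114 / 100,000 = 16.29 therm
Cost = 16.29 × $1/therm = $16.29

$16.29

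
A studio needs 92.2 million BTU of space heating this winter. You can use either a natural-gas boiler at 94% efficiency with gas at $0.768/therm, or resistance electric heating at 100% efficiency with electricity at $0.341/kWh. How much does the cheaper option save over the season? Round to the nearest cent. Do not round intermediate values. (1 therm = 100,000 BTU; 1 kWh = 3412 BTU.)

$8461.30

Heat load = 92.2 × 10⁶ BTU = 92,200,000 BTU
Gas: input = 92,200,000 / 0.94 = 98,085,106 BTU = 980.9 therm → 980.9 × $0.768 = $753.29
Electric: 92,200,000 BTU / 3412 = 27,020 kWh → × $0.341 = $9,214.60
Difference = |$753.29 − $9,214.60| = $8,461.30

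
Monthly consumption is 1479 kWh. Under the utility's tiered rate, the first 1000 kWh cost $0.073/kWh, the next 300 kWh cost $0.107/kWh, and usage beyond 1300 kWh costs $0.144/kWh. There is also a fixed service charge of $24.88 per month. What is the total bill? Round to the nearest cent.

First 1000 kWh × $0.073 = $73.00
Next 300 kWh × $0.107 = $32.10
Remaining 179 kWh × $0.144 = $25.78
Energy charge = $130.88; + service $24.88 = $155.76

$155.76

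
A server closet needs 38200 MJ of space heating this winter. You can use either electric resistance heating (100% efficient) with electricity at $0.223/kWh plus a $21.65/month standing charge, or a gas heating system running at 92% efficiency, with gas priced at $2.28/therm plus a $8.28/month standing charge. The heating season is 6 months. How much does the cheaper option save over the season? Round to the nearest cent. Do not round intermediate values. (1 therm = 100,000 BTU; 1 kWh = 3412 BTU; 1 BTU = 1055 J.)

$1549.38

Heat load = 38200 MJ = 38,200,000,000 J / 1055 = 36,208,531 BTU
Gas: input = 36,208,531 / 0.920 = 39,357,099 BTU = 393.6 therm → 393.6 × $2.28 = $897.34; + 6 × $8.28 standing = $947.02
Electric: 36,208,531 BTU / 3412 = 10,610 kWh → × $0.223 = $2,366.50; + 6 × $21.65 standing = $2,496.40
Difference = |$947.02 − $2,496.40| = $1,549.38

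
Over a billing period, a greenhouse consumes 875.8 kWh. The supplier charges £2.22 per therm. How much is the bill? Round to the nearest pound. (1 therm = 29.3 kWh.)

£66

875.8 kWh × (0.03413 therm/kWh) = 29.89 therm
Cost = 29.89 therm × £2.22/therm = £66.36 ≈ £66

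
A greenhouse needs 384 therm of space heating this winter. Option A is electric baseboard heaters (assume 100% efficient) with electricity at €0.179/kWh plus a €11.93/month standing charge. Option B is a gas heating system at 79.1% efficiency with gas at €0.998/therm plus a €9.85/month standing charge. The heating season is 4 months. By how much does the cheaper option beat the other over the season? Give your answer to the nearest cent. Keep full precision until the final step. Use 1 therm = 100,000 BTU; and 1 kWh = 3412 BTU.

€1538.37

Heat load = 384 therm × 100,000 = 38,400,000 BTU
Gas: input = 38,400,000 / 0.791 = 48,546,144 BTU = 485.5 therm → 485.5 × €0.998 = €484.49; + 4 × €9.85 standing = €523.89
Electric: 38,400,000 BTU / 3412 = 11,250 kWh → × €0.179 = €2,014.54; + 4 × €11.93 standing = €2,062.26
Difference = |€523.89 − €2,062.26| = €1,538.37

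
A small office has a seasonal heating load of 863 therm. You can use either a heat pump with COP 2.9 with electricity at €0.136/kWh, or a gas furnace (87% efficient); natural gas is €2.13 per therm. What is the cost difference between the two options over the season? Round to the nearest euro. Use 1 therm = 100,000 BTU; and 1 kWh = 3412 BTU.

€927

Heat load = 863 therm × 100,000 = 86,300,000 BTU
Gas: input = 86,300,000 / 0.87 = 99,195,402 BTU = 992 therm → 992 × €2.13 = €2,112.86
Heat pump: 86,300,000 BTU / 3412 = 25,290 kWh heat; / 2.9 = 8,722 kWh in → × €0.136 = €1,186.16
Difference = |€2,112.86 − €1,186.16| = €926.70 ≈ €927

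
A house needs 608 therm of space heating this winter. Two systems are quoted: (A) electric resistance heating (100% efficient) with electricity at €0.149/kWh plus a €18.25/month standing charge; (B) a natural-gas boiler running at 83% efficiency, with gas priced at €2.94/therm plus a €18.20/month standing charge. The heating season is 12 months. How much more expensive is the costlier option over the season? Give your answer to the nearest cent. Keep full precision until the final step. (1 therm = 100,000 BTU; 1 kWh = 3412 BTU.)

Heat load = 608 therm × 100,000 = 60,800,000 BTU
Gas: input = 60,800,000 / 0.83 = 73,253,012 BTU = 732.5 therm → 732.5 × €2.94 = €2,153.64; + 12 × €18.20 standing = €2,372.04
Electric: 60,800,000 BTU / 3412 = 17,820 kWh → × €0.149 = €2,655.10; + 12 × €18.25 standing = €2,874.10
Difference = |€2,372.04 − €2,874.10| = €502.06

€502.06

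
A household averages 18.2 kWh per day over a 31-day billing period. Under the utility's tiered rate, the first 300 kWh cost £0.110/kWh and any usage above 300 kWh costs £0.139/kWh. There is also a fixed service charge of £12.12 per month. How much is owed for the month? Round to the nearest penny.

£81.84

Usage = 18.2 kWh/day × 31 days = 564.2 kWh
First 300 kWh × £0.110 = £33.00
Remaining 264.2 kWh × £0.139 = £36.72
Energy charge = £69.72; + service £12.12 = £81.84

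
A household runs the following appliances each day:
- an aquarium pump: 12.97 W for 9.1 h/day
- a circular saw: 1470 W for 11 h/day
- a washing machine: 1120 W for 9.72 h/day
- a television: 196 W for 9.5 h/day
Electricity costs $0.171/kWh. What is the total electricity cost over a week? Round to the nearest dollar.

$35

aquarium pump: 12.97 W × 9.1 h × 7 d = 826 Wh = 0.8262 kWh
circular saw: 1470 W × 11 h × 7 d = 113,190 Wh = 113.2 kWh
washing machine: 1120 W × 9.72 h × 7 d = 76,205 Wh = 76.2 kWh
television: 196 W × 9.5 h × 7 d = 13,034 Wh = 13.03 kWh
Total energy = 0.8262 + 113.2 + 76.2 + 13.03 = 203.3 kWh
Cost = 203.3 kWh × $0.171 = $34.76 ≈ $35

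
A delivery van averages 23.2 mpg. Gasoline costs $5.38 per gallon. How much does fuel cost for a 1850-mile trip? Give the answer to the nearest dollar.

Fuel = 1850 mi / 23.2 mpg = 79.74 gal
Cost = 79.74 gal × $5.38/gal = $429.01 ≈ $429

$429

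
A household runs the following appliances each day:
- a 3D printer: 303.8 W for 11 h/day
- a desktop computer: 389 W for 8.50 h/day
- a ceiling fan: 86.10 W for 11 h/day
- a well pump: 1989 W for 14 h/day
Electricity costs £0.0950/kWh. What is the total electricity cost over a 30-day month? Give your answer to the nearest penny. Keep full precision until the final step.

3D printer: 303.8 W × 11 h × 30 d = 100,254 Wh = 100.3 kWh
desktop computer: 389 W × 8.50 h × 30 d = 99,195 Wh = 99.19 kWh
ceiling fan: 86.10 W × 11 h × 30 d = 28,413 Wh = 28.41 kWh
well pump: 1989 W × 14 h × 30 d = 835,380 Wh = 835.4 kWh
Total energy = 100.3 + 99.19 + 28.41 + 835.4 = 1,063 kWh
Cost = 1,063 kWh × £0.0950 = £101.01

£101.01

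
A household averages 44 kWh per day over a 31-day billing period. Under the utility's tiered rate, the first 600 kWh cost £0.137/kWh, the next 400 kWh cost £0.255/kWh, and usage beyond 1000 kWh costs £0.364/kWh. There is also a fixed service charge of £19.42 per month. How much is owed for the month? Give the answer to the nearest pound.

Usage = 44 kWh/day × 31 days = 1364 kWh
First 600 kWh × £0.137 = £82.20
Next 400 kWh × £0.255 = £102.00
Remaining 364 kWh × £0.364 = £132.50
Energy charge = £316.70; + service £19.42 = £336.12 ≈ £336

£336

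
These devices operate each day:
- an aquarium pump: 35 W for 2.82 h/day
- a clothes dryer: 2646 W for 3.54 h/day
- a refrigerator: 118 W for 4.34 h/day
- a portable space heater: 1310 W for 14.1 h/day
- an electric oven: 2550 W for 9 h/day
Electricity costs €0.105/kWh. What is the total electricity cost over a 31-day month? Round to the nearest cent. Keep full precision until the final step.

€167.30

aquarium pump: 35 W × 2.82 h × 31 d = 3,060 Wh = 3.06 kWh
clothes dryer: 2646 W × 3.54 h × 31 d = 290,372 Wh = 290.4 kWh
refrigerator: 118 W × 4.34 h × 31 d = 15,876 Wh = 15.88 kWh
portable space heater: 1310 W × 14.1 h × 31 d = 572,601 Wh = 572.6 kWh
electric oven: 2550 W × 9 h × 31 d = 711,450 Wh = 711.5 kWh
Total energy = 3.06 + 290.4 + 15.88 + 572.6 + 711.5 = 1,593 kWh
Cost = 1,593 kWh × €0.105 = €167.30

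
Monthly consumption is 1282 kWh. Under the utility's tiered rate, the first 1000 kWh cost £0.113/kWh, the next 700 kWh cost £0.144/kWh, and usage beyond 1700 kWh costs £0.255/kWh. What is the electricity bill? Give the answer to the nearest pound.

First 1000 kWh × £0.113 = £113.00
Next 282 kWh × £0.144 = £40.61
Remaining tier: 0 kWh (not reached)
Total = £153.61 ≈ £154

£154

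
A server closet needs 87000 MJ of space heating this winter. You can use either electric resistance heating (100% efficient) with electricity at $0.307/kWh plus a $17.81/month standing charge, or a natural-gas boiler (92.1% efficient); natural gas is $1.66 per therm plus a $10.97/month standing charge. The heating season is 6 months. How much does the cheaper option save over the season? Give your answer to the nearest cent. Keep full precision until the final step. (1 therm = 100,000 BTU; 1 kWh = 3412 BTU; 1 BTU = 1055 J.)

Heat load = 87000 MJ = 87,000,000,000 J / 1055 = 82,464,455 BTU
Gas: input = 82,464,455 / 0.921 = 89,537,953 BTU = 895.4 therm → 895.4 × $1.66 = $1,486.33; + 6 × $10.97 standing = $1,552.15
Electric: 82,464,455 BTU / 3412 = 24,170 kWh → × $0.307 = $7,419.87; + 6 × $17.81 standing = $7,526.73
Difference = |$1,552.15 − $7,526.73| = $5,974.58

$5974.58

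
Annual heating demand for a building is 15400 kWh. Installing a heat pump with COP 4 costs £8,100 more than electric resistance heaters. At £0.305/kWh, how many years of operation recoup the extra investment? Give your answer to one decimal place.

Resistance: 15400 kWh × £0.305 = £4,697.00/yr
Heat pump: 15400 / 4 = 3850 kWh in → × £0.305 = £1,174.25/yr
Annual savings = £3,522.75
Payback = £8,100 / £3,522.75 = 2.3 years

2.3 years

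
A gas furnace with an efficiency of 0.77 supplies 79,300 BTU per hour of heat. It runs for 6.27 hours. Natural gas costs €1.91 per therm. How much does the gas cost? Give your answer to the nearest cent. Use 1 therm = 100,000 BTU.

€12.33

Heat delivered = 79,300 BTU/h × 6.27 h = 497,211 BTU
Gas input = 497,211 / 0.77 = 645,729 BTU
= 645,729 / 100,000 = 6.457 therm
Cost = 6.457 × €1.91/therm = €12.33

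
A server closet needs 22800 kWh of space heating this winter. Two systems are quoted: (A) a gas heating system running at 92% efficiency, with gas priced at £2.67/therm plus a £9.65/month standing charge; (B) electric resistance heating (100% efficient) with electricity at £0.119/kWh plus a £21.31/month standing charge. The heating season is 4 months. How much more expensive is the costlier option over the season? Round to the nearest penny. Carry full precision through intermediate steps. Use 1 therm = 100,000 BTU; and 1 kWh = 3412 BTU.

Heat load = 22800 kWh × 3412 = 77,793,600 BTU
Gas: input = 77,793,600 / 0.92 = 84,558,261 BTU = 845.6 therm → 845.6 × £2.67 = £2,257.71; + 4 × £9.65 standing = £2,296.31
Electric: 77,793,600 BTU / 3412 = 22,800 kWh → × £0.119 = £2,713.20; + 4 × £21.31 standing = £2,798.44
Difference = |£2,296.31 − £2,798.44| = £502.13

£502.13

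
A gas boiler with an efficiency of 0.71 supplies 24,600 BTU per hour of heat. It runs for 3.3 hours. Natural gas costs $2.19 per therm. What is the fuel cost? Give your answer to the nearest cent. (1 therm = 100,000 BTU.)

$2.50

Heat delivered = 24,600 BTU/h × 3.3 h = 81,180 BTU
Gas input = 81,180 / 0.71 = 114,338 BTU
= 114,338 / 100,000 = 1.143 therm
Cost = 1.143 × $2.19/therm = $2.50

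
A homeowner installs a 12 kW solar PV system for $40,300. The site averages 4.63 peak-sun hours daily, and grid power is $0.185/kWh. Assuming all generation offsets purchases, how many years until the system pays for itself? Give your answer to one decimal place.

Daily generation = 12 kW × 4.63 h = 55.56 kWh
Annual generation = 55.56 × 365 = 20279 kWh
Annual savings = 20279 × $0.185 = $3,751.69
Payback = $40,300 / $3,751.69 = 10.7 years

10.7 years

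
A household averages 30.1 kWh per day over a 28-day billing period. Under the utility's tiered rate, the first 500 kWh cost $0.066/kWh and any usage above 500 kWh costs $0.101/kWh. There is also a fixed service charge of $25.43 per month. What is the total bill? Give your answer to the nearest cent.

Usage = 30.1 kWh/day × 28 days = 842.8 kWh
First 500 kWh × $0.066 = $33.00
Remaining 342.8 kWh × $0.101 = $34.62
Energy charge = $67.62; + service $25.43 = $93.05

$93.05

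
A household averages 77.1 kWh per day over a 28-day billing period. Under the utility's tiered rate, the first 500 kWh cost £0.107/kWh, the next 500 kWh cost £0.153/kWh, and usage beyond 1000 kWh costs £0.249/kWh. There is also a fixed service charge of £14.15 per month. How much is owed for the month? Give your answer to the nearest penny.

£432.69

Usage = 77.1 kWh/day × 28 days = 2158.8 kWh
First 500 kWh × £0.107 = £53.50
Next 500 kWh × £0.153 = £76.50
Remaining 1158.8 kWh × £0.249 = £288.54
Energy charge = £418.54; + service £14.15 = £432.69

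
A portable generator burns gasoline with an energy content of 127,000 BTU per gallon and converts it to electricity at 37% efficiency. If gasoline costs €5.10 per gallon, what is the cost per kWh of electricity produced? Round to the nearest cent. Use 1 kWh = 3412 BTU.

Electrical output per gallon = 127,000 BTU × 0.37 / 3412 BTU/kWh = 13.77 kWh
Cost per kWh = €5.10 / 13.77 kWh = €0.370

€0.37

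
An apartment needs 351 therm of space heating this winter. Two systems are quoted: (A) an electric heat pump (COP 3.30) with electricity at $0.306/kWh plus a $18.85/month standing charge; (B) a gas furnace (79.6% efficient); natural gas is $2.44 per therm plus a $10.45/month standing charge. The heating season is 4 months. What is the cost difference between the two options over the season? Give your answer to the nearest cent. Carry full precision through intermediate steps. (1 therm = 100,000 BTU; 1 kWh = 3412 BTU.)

$88.42

Heat load = 351 therm × 100,000 = 35,100,000 BTU
Gas: input = 35,100,000 / 0.796 = 44,095,477 BTU = 441 therm → 441 × $2.44 = $1,075.93; + 4 × $10.45 standing = $1,117.73
Heat pump: 35,100,000 BTU / 3412 = 10,290 kWh heat; / 3.30 = 3,117 kWh in → × $0.306 = $953.91; + 4 × $18.85 standing = $1,029.31
Difference = |$1,117.73 − $1,029.31| = $88.42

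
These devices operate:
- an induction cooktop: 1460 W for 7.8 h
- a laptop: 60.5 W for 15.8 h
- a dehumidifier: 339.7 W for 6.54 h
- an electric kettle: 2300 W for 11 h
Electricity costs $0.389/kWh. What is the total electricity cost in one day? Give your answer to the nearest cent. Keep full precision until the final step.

$15.51

induction cooktop: 1460 W × 7.8 h = 11,388 Wh = 11.39 kWh
laptop: 60.5 W × 15.8 h = 956 Wh = 0.9559 kWh
dehumidifier: 339.7 W × 6.54 h = 2,222 Wh = 2.222 kWh
electric kettle: 2300 W × 11 h = 25,300 Wh = 25.3 kWh
Total energy = 11.39 + 0.9559 + 2.222 + 25.3 = 39.87 kWh
Cost = 39.87 kWh × $0.389 = $15.51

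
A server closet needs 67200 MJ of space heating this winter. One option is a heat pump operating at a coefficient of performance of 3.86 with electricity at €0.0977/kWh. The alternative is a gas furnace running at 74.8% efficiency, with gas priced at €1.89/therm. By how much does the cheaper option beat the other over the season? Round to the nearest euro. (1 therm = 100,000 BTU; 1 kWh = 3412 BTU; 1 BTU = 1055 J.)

€1137

Heat load = 67200 MJ = 67,200,000,000 J / 1055 = 63,696,682 BTU
Gas: input = 63,696,682 / 0.748 = 85,155,993 BTU = 851.6 therm → 851.6 × €1.89 = €1,609.45
Heat pump: 63,696,682 BTU / 3412 = 18,670 kWh heat; / 3.86 = 4,836 kWh in → × €0.0977 = €472.51
Difference = |€1,609.45 − €472.51| = €1,136.93 ≈ €1137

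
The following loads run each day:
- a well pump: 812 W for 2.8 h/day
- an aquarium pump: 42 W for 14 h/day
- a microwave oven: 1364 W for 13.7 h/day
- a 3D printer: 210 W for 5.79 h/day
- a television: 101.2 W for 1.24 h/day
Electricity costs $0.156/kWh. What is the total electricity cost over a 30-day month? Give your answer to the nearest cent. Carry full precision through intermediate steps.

$107.12

well pump: 812 W × 2.8 h × 30 d = 68,208 Wh = 68.21 kWh
aquarium pump: 42 W × 14 h × 30 d = 17,640 Wh = 17.64 kWh
microwave oven: 1364 W × 13.7 h × 30 d = 560,604 Wh = 560.6 kWh
3D printer: 210 W × 5.79 h × 30 d = 36,477 Wh = 36.48 kWh
television: 101.2 W × 1.24 h × 30 d = 3,765 Wh = 3.765 kWh
Total energy = 68.21 + 17.64 + 560.6 + 36.48 + 3.765 = 686.7 kWh
Cost = 686.7 kWh × $0.156 = $107.12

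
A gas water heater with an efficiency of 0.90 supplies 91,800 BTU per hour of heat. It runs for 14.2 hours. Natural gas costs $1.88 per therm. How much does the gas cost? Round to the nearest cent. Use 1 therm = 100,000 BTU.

Heat delivered = 91,800 BTU/h × 14.2 h = 1,303,560 BTU
Gas input = 1,303,560 / 0.90 = 1,448,400 BTU
= 1,448,400 / 100,000 = 14.48 therm
Cost = 14.48 × $1.88/therm = $27.23

$27.23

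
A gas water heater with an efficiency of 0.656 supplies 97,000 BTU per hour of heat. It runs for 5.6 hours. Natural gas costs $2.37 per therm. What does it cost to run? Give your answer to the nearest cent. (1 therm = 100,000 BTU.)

Heat delivered = 97,000 BTU/h × 5.6 h = 543,200 BTU
Gas input = 543,200 / 0.656 = 828,049 BTU
= 828,049 / 100,000 = 8.28 therm
Cost = 8.28 × $2.37/therm = $19.62

$19.62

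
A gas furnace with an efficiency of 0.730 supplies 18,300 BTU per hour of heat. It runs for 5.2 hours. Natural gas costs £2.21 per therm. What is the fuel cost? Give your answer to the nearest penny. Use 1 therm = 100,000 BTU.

£2.88

Heat delivered = 18,300 BTU/h × 5.2 h = 95,160 BTU
Gas input = 95,160 / 0.730 = 130,356 BTU
= 130,356 / 100,000 = 1.304 therm
Cost = 1.304 × £2.21/therm = £2.88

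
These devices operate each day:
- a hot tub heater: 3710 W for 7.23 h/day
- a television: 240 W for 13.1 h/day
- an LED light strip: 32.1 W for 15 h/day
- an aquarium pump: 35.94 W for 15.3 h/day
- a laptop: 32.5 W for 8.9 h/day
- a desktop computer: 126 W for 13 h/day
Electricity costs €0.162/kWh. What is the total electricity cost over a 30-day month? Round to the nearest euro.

hot tub heater: 3710 W × 7.23 h × 30 d = 804,699 Wh = 804.7 kWh
television: 240 W × 13.1 h × 30 d = 94,320 Wh = 94.32 kWh
LED light strip: 32.1 W × 15 h × 30 d = 14,445 Wh = 14.45 kWh
aquarium pump: 35.94 W × 15.3 h × 30 d = 16,496 Wh = 16.5 kWh
laptop: 32.5 W × 8.9 h × 30 d = 8,678 Wh = 8.678 kWh
desktop computer: 126 W × 13 h × 30 d = 49,140 Wh = 49.14 kWh
Total energy = 804.7 + 94.32 + 14.45 + 16.5 + 8.678 + 49.14 = 987.8 kWh
Cost = 987.8 kWh × €0.162 = €160.02 ≈ €160

€160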